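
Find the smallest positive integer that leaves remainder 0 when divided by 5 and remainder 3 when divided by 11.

x ≡ 0 (mod 5) gives x ∈ {0, 5, 10, 15, 20, 25}.
The first of these with x mod 11 = 3 is 25.

25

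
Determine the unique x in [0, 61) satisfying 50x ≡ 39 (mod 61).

2

50⁻¹ ≡ 11 (mod 61) because 50·11 = 550 = 9·61 + 1.
So x ≡ 11·39 = 429 ≡ 2 (mod 61).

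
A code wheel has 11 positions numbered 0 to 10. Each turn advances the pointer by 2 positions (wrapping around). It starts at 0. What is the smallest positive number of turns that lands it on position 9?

10

2⁻¹ ≡ 6 (mod 11) because 2·6 = 12 = 1·11 + 1.
Multiplying both sides by 6: x ≡ 6·9 = 54 ≡ 10 (mod 11).
Check: 2·10 = 20 = 1·11 + 9.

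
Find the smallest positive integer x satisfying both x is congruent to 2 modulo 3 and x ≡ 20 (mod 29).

20

x ≡ 2 (mod 3) gives x ∈ {2, 5, 8, 11, 14, 17, 20}.
The first of these with x mod 29 = 20 is 20.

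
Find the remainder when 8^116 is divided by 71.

Square-and-reduce mod 71: 8^1≡8, 8^2≡64, 8^4≡49, 8^8≡58, 8^16≡27, 8^32≡19, 8^64≡6.
Since 116 = 4 + 16 + 32 + 64 in binary, 8^116 ≡ 49·27·19·6 ≡ 18 (mod 71).

18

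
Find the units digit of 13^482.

9

Last digits of 3^n: 3, 9, 7, 1 (period 4).
482 mod 4 = 2, so the last digit matches 3^2 = 9.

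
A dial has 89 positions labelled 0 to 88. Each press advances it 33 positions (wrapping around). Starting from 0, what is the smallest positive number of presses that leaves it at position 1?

27

89 = 2·33 + 23
33 = 1·23 + 10
23 = 2·10 + 3
10 = 3·3 + 1
3 = 3·1 + 0
Back-substituting gives 33·27 ≡ 1 (mod 89).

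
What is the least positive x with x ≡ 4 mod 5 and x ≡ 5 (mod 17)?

39

Since 17·3 ≡ 1 (mod 5), take x = 5 + 17·((4−5)·3 mod 5) = 5 + 17·2 = 39.
Check: 39 mod 5 = 4, 39 mod 17 = 5.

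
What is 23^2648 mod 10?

1

The units digit of 23^n cycles with period 4: 3, 9, 7, 1, …
2648 mod 4 = 0, so the last digit matches 3^4 = 1.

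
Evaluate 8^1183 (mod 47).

34

By repeated squaring mod 47: 8^1≡8, 8^2≡17, 8^4≡7, 8^8≡2, 8^16≡4, 8^32≡16, 8^64≡21, 8^128≡18, 8^256≡42, 8^512≡25, 8^1024≡14.
1183 = 1 + 2 + 4 + 8 + 16 + 128 + 1024, so 8^1183 ≡ 8·17·7·2·4·18·14 ≡ 34 (mod 47).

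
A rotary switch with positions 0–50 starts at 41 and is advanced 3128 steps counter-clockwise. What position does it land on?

24

3128 − 61·51 = 17, so 3128 ≡ 17 (mod 51).
(41 − 17) mod 51 = 24.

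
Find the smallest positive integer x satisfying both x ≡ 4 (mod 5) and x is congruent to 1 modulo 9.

Since 9·4 ≡ 1 (mod 5), take x = 1 + 9·((4−1)·4 mod 5) = 1 + 9·2 = 19.
Check: 19 mod 5 = 4, 19 mod 9 = 1.

19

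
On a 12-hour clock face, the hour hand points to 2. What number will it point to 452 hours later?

Dividing 452 by 12 gives quotient 37 and remainder 8.
2 + 8 → 10 on a 12-hour dial.

10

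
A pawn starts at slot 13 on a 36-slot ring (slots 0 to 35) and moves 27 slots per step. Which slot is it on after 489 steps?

489·27 = 13203.
13203 = 366·36 + 27, so 13203 mod 36 = 27.
(13 + 27) mod 36 = 4.

4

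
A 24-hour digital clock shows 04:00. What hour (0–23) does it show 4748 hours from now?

Dividing 4748 by 24 gives quotient 197 and remainder 20.
(4 + 20) mod 24 = 0.

0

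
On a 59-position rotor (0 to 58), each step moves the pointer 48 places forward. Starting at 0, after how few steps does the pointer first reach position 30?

8

The inverse of 48 mod 59 is 16 (since 48·16 = 768 ≡ 1).
Multiplying both sides by 16: x ≡ 16·30 = 480 ≡ 8 (mod 59).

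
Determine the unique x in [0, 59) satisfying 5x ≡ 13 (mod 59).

38

5⁻¹ ≡ 12 (mod 59) because 5·12 = 60 = 1·59 + 1.
Multiplying both sides by 12: x ≡ 12·13 = 156 ≡ 38 (mod 59).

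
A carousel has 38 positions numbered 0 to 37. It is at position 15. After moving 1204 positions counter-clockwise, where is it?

1204 = 31·38 + 26, so 1204 mod 38 = 26.
(15 − 26) mod 38 = 27.

27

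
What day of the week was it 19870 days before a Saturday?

Tuesday

19870 − 2838·7 = 4, so 19870 ≡ 4 (mod 7).
Saturday − 4 days → Tuesday.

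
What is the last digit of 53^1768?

Last digits of 3^n: 3, 9, 7, 1 (period 4).
1768 mod 4 = 0, so the last digit matches 3^4 = 1.

1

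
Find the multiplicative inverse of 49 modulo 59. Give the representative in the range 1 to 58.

53

49·53 = 2597 = 44·59 + 1, so 49⁻¹ ≡ 53 (mod 59).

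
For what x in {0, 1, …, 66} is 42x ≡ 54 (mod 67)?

The inverse of 42 mod 67 is 8 (since 42·8 = 336 ≡ 1).
So x ≡ 8·54 = 432 ≡ 30 (mod 67).

30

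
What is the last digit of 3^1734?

9

Powers of 3 mod 10 repeat with period 4: 3, 9, 7, 1.
1734 leaves remainder 2 on division by 4, so 3^1734 ends in 9.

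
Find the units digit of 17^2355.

Powers of 7 mod 10 repeat with period 4: 7, 9, 3, 1.
2355 leaves remainder 3 on division by 4, so 17^2355 ends in 3.

3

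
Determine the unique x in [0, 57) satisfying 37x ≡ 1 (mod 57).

37

37⁻¹ ≡ 37 (mod 57) because 37·37 = 1369 = 24·57 + 1.
Multiplying both sides by 37: x ≡ 37·1 = 37 ≡ 37 (mod 57).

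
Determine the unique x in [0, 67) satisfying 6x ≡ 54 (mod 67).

9

The inverse of 6 mod 67 is 56 (since 6·56 = 336 ≡ 1).
Multiplying both sides by 56: x ≡ 56·54 = 3024 ≡ 9 (mod 67).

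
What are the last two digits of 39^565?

99

Successive squares of 39 mod 100: 39^1≡39, 39^2≡21, 39^4≡41, 39^8≡81, 39^16≡61, 39^32≡21, 39^64≡41, 39^128≡81, 39^256≡61, 39^512≡21.
Since 565 = 1 + 4 + 16 + 32 + 512 in binary, 39^565 ≡ 39·41·61·21·21 ≡ 99 (mod 100).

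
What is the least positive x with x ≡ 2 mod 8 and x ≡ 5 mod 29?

34

x ≡ 2 (mod 8) gives x ∈ {2, 10, 18, 26, 34}.
The first of these with x mod 29 = 5 is 34.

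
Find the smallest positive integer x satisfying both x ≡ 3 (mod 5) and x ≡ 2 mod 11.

x ≡ 3 (mod 5) gives x ∈ {3, 8, 13}.
The first of these with x mod 11 = 2 is 13.

13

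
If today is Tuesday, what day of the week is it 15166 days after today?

Saturday

15166 mod 7 = 4 (since 2166·7 = 15162).
Tuesday + 4 days → Saturday.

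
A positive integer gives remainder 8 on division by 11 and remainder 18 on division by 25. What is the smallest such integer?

x ≡ 8 (mod 11) gives x ∈ {8, 19, 30, 41, 52, 63, 74, 85, …}.
The first of these with x mod 25 = 18 is 118.

118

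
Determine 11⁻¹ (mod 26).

19

26 = 2·11 + 4
11 = 2·4 + 3
4 = 1·3 + 1
3 = 3·1 + 0
Back-substituting gives 11·19 ≡ 1 (mod 26).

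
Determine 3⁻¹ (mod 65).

22

65 = 21·3 + 2
3 = 1·2 + 1
2 = 2·1 + 0
Back-substituting gives 3·22 ≡ 1 (mod 65).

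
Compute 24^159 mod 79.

Successive squares of 24 mod 79: 24^1≡24, 24^2≡23, 24^4≡55, 24^8≡23, 24^16≡55, 24^32≡23, 24^64≡55, 24^128≡23.
159 = 1 + 2 + 4 + 8 + 16 + 128, so 24^159 ≡ 24·23·55·23·55·23 ≡ 78 (mod 79).

78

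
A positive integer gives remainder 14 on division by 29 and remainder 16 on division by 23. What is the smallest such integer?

246

x ≡ 16 (mod 23) gives x ∈ {16, 39, 62, 85, 108, 131, 154, 177, …}.
The first of these with x mod 29 = 14 is 246.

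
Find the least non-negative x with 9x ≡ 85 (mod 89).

49

9⁻¹ ≡ 10 (mod 89) because 9·10 = 90 = 1·89 + 1.
So x ≡ 10·85 = 850 ≡ 49 (mod 89).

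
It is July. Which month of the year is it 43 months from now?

43 − 3·12 = 7, so 43 ≡ 7 (mod 12).
July + 7 months → February.

February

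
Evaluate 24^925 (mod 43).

Square-and-reduce mod 43: 24^1≡24, 24^2≡17, 24^4≡31, 24^8≡15, 24^16≡10, 24^32≡14, 24^64≡24, 24^128≡17, 24^256≡31, 24^512≡15.
925 = 1 + 4 + 8 + 16 + 128 + 256 + 512, so 24^925 ≡ 24·31·15·10·17·31·15 ≡ 24 (mod 43).

24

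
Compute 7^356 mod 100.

1

Square-and-reduce mod 100: 7^1≡7, 7^2≡49, 7^4≡1, 7^8≡1, 7^16≡1, 7^32≡1, 7^64≡1, 7^128≡1, 7^256≡1.
Since 356 = 4 + 32 + 64 + 256 in binary, 7^356 ≡ 1·1·1·1 ≡ 1 (mod 100).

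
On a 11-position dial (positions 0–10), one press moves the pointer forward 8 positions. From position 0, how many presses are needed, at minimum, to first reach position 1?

7

8·7 = 56 = 5·11 + 1, so 8⁻¹ ≡ 7 (mod 11).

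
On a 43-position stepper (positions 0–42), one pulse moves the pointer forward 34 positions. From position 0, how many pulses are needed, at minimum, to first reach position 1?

19

43 = 1·34 + 9
34 = 3·9 + 7
9 = 1·7 + 2
7 = 3·2 + 1
2 = 2·1 + 0
Back-substituting gives 34·19 ≡ 1 (mod 43).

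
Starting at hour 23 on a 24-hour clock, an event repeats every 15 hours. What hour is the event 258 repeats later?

5

258·15 = 3870.
3870 − 161·24 = 6, so 3870 ≡ 6 (mod 24).
(23 + 6) mod 24 = 5.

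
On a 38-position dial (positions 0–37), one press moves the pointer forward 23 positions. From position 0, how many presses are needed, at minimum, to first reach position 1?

38 = 1·23 + 15
23 = 1·15 + 8
15 = 1·8 + 7
8 = 1·7 + 1
7 = 7·1 + 0
Back-substituting gives 23·5 ≡ 1 (mod 38).

5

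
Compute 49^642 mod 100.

Square-and-reduce mod 100: 49^1≡49, 49^2≡1, 49^4≡1, 49^8≡1, 49^16≡1, 49^32≡1, 49^64≡1, 49^128≡1, 49^256≡1, 49^512≡1.
Since 642 = 2 + 128 + 512 in binary, 49^642 ≡ 1·1·1 ≡ 1 (mod 100).

1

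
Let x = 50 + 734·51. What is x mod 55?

734·51 = 37434.
37434 = 680·55 + 34, so 37434 mod 55 = 34.
(50 + 34) mod 55 = 29.

29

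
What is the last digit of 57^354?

The units digit of 57^n cycles with period 4: 7, 9, 3, 1, …
354 mod 4 = 2, so the last digit matches 7^2 = 9.

9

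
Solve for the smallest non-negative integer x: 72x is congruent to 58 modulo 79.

3

72⁻¹ ≡ 45 (mod 79) because 72·45 = 3240 = 41·79 + 1.
Multiplying both sides by 45: x ≡ 45·58 = 2610 ≡ 3 (mod 79).
Check: 72·3 = 216 = 2·79 + 58.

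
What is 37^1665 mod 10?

Last digits of 7^n: 7, 9, 3, 1 (period 4).
1665 mod 4 = 1, so the last digit matches 7^1 = 7.

7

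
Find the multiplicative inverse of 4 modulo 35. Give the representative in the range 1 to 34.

4·9 = 36 = 1·35 + 1, so 4⁻¹ ≡ 9 (mod 35).

9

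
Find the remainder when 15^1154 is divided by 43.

23

By repeated squaring mod 43: 15^1≡15, 15^2≡10, 15^4≡14, 15^8≡24, 15^16≡17, 15^32≡31, 15^64≡15, 15^128≡10, 15^256≡14, 15^512≡24, 15^1024≡17.
Since 1154 = 2 + 128 + 1024 in binary, 15^1154 ≡ 10·10·17 ≡ 23 (mod 43).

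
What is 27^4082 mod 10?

Powers of 7 mod 10 repeat with period 4: 7, 9, 3, 1.
4082 leaves remainder 2 on division by 4, so 27^4082 ends in 9.

9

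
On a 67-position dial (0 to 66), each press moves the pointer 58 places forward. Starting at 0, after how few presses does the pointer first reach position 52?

58⁻¹ ≡ 52 (mod 67) because 58·52 = 3016 = 45·67 + 1.
So x ≡ 52·52 = 2704 ≡ 24 (mod 67).

24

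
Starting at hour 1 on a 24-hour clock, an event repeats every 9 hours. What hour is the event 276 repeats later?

276·9 = 2484.
2484 − 103·24 = 12, so 2484 ≡ 12 (mod 24).
(1 + 12) mod 24 = 13.

13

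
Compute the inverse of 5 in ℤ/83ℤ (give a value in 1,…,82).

50

83 = 16·5 + 3
5 = 1·3 + 2
3 = 1·2 + 1
2 = 2·1 + 0
Back-substituting gives 5·50 ≡ 1 (mod 83).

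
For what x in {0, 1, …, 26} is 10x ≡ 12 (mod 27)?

12

The inverse of 10 mod 27 is 19 (since 10·19 = 190 ≡ 1).
Multiplying both sides by 19: x ≡ 19·12 = 228 ≡ 12 (mod 27).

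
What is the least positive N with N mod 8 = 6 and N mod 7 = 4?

x ≡ 4 (mod 7) gives x ∈ {4, 11, 18, 25, 32, 39, 46}.
The first of these with x mod 8 = 6 is 46.

46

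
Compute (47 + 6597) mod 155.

134

6597 = 42·155 + 87, so 6597 mod 155 = 87.
(47 + 87) mod 155 = 134.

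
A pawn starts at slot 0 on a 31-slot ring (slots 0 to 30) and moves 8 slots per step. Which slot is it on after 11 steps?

11·8 = 88.
88 − 2·31 = 26, so 88 ≡ 26 (mod 31).
(0 + 26) mod 31 = 26.

26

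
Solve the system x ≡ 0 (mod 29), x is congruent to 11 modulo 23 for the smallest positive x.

609

x ≡ 11 (mod 23) gives x ∈ {11, 34, 57, 80, 103, 126, 149, 172, …}.
The first of these with x mod 29 = 0 is 609.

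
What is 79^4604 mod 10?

1

Powers of 9 mod 10 repeat with period 2: 9, 1.
4604 mod 2 = 0, so the last digit matches 9^2 = 1.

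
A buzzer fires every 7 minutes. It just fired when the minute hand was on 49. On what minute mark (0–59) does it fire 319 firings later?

2

319·7 = 2233.
Dividing 2233 by 60 gives quotient 37 and remainder 13.
(49 + 13) mod 60 = 2.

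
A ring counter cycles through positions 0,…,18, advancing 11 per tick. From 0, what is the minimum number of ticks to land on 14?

11⁻¹ ≡ 7 (mod 19) because 11·7 = 77 = 4·19 + 1.
Multiplying both sides by 7: x ≡ 7·14 = 98 ≡ 3 (mod 19).
Check: 11·3 = 33 = 1·19 + 14.

3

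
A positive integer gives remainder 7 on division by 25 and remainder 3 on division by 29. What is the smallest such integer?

32

x ≡ 7 (mod 25) gives x ∈ {7, 32}.
The first of these with x mod 29 = 3 is 32.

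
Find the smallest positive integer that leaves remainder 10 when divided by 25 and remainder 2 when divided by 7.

135

Since 7·18 ≡ 1 (mod 25), take x = 2 + 7·((10−2)·18 mod 25) = 2 + 7·19 = 135.
Check: 135 mod 25 = 10, 135 mod 7 = 2.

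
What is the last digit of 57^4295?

3

Powers of 7 mod 10 repeat with period 4: 7, 9, 3, 1.
4295 mod 4 = 3, so the last digit matches 7^3 = 3.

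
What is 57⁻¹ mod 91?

57·8 = 456 = 5·91 + 1, so 57⁻¹ ≡ 8 (mod 91).

8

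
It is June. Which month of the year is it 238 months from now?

238 mod 12 = 10 (since 19·12 = 228).
June + 10 months → April.

April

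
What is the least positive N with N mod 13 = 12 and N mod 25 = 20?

Since 25·12 ≡ 1 (mod 13), take x = 20 + 25·((12−20)·12 mod 13) = 20 + 25·8 = 220.
Check: 220 mod 13 = 12, 220 mod 25 = 20.

220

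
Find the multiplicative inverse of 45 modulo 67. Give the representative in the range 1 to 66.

67 = 1·45 + 22
45 = 2·22 + 1
22 = 22·1 + 0
Back-substituting gives 45·3 ≡ 1 (mod 67).

3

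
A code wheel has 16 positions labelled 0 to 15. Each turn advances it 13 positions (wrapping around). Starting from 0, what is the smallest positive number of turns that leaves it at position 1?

5

13·5 = 65 = 4·16 + 1, so 13⁻¹ ≡ 5 (mod 16).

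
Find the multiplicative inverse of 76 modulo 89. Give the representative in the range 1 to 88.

41

89 = 1·76 + 13
76 = 5·13 + 11
13 = 1·11 + 2
11 = 5·2 + 1
2 = 2·1 + 0
Back-substituting gives 76·41 ≡ 1 (mod 89).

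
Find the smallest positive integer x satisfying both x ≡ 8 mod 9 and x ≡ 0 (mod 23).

161

x ≡ 8 (mod 9) gives x ∈ {8, 17, 26, 35, 44, 53, 62, 71, …}.
The first of these with x mod 23 = 0 is 161.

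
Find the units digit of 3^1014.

9

Last digits of 3^n: 3, 9, 7, 1 (period 4).
1014 mod 4 = 2, so the last digit matches 3^2 = 9.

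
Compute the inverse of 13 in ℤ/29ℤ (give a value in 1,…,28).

13·9 = 117 = 4·29 + 1, so 13⁻¹ ≡ 9 (mod 29).

9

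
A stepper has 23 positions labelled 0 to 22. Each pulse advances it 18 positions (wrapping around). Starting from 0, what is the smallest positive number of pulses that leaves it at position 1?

9

18·9 = 162 = 7·23 + 1, so 18⁻¹ ≡ 9 (mod 23).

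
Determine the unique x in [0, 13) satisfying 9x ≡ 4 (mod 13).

9⁻¹ ≡ 3 (mod 13) because 9·3 = 27 = 2·13 + 1.
Multiplying both sides by 3: x ≡ 3·4 = 12 ≡ 12 (mod 13).
Check: 9·12 = 108 = 8·13 + 4.

12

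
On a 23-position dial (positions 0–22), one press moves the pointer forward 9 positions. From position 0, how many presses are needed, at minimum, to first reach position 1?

18

9·18 = 162 = 7·23 + 1, so 9⁻¹ ≡ 18 (mod 23).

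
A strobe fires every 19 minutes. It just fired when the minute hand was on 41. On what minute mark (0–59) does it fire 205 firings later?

36

205·19 = 3895.
3895 − 64·60 = 55, so 3895 ≡ 55 (mod 60).
(41 + 55) mod 60 = 36.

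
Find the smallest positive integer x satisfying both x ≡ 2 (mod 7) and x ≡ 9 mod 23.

x ≡ 2 (mod 7) gives x ∈ {2, 9}.
The first of these with x mod 23 = 9 is 9.

9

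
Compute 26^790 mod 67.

By repeated squaring mod 67: 26^1≡26, 26^2≡6, 26^4≡36, 26^8≡23, 26^16≡60, 26^32≡49, 26^64≡56, 26^128≡54, 26^256≡35, 26^512≡19.
Since 790 = 2 + 4 + 16 + 256 + 512 in binary, 26^790 ≡ 6·36·60·35·19 ≡ 56 (mod 67).

56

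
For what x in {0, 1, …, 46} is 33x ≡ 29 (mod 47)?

The inverse of 33 mod 47 is 10 (since 33·10 = 330 ≡ 1).
So x ≡ 10·29 = 290 ≡ 8 (mod 47).
Check: 33·8 = 264 = 5·47 + 29.

8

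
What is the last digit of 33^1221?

3

Powers of 3 mod 10 repeat with period 4: 3, 9, 7, 1.
1221 leaves remainder 1 on division by 4, so 33^1221 ends in 3.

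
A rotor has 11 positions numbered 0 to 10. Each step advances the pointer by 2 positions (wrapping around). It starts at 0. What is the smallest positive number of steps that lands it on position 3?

2⁻¹ ≡ 6 (mod 11) because 2·6 = 12 = 1·11 + 1.
Multiplying both sides by 6: x ≡ 6·3 = 18 ≡ 7 (mod 11).
Check: 2·7 = 14 = 1·11 + 3.

7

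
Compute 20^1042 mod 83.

Successive squares of 20 mod 83: 20^1≡20, 20^2≡68, 20^4≡59, 20^8≡78, 20^16≡25, 20^32≡44, 20^64≡27, 20^128≡65, 20^256≡75, 20^512≡64, 20^1024≡29.
1042 = 2 + 16 + 1024, so 20^1042 ≡ 68·25·29 ≡ 81 (mod 83).

81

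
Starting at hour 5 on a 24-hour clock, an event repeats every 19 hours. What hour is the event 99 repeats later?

99·19 = 1881.
1881 − 78·24 = 9, so 1881 ≡ 9 (mod 24).
(5 + 9) mod 24 = 14.

14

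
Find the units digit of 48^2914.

4

Last digits of 8^n: 8, 4, 2, 6 (period 4).
2914 leaves remainder 2 on division by 4, so 48^2914 ends in 4.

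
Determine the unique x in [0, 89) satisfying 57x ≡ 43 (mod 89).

7

57⁻¹ ≡ 25 (mod 89) because 57·25 = 1425 = 16·89 + 1.
So x ≡ 25·43 = 1075 ≡ 7 (mod 89).
Check: 57·7 = 399 = 4·89 + 43.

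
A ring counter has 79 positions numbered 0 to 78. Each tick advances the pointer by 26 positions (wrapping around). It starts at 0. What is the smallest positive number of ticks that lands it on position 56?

69

The inverse of 26 mod 79 is 76 (since 26·76 = 1976 ≡ 1).
Multiplying both sides by 76: x ≡ 76·56 = 4256 ≡ 69 (mod 79).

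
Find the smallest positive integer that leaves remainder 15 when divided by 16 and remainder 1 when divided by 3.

x ≡ 1 (mod 3) gives x ∈ {1, 4, 7, 10, 13, 16, 19, 22, …}.
The first of these with x mod 16 = 15 is 31.

31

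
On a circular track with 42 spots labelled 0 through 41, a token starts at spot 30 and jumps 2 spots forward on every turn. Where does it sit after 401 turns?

401·2 = 802.
802 − 19·42 = 4, so 802 ≡ 4 (mod 42).
(30 + 4) mod 42 = 34.

34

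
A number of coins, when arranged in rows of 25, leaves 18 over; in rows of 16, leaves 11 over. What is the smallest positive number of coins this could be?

x ≡ 11 (mod 16) gives x ∈ {11, 27, 43}.
The first of these with x mod 25 = 18 is 43.

43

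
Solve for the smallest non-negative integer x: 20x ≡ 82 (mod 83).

The inverse of 20 mod 83 is 54 (since 20·54 = 1080 ≡ 1).
Multiplying both sides by 54: x ≡ 54·82 = 4428 ≡ 29 (mod 83).
Check: 20·29 = 580 = 6·83 + 82.

29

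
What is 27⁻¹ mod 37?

37 = 1·27 + 10
27 = 2·10 + 7
10 = 1·7 + 3
7 = 2·3 + 1
3 = 3·1 + 0
Back-substituting gives 27·11 ≡ 1 (mod 37).

11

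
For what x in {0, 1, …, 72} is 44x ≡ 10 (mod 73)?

50

44⁻¹ ≡ 5 (mod 73) because 44·5 = 220 = 3·73 + 1.
Multiplying both sides by 5: x ≡ 5·10 = 50 ≡ 50 (mod 73).
Check: 44·50 = 2200 = 30·73 + 10.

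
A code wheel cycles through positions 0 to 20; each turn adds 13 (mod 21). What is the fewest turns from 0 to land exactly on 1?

13

21 = 1·13 + 8
13 = 1·8 + 5
8 = 1·5 + 3
5 = 1·3 + 2
3 = 1·2 + 1
2 = 2·1 + 0
Back-substituting gives 13·13 ≡ 1 (mod 21).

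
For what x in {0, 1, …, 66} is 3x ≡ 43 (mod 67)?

59

The inverse of 3 mod 67 is 45 (since 3·45 = 135 ≡ 1).
So x ≡ 45·43 = 1935 ≡ 59 (mod 67).
Check: 3·59 = 177 = 2·67 + 43.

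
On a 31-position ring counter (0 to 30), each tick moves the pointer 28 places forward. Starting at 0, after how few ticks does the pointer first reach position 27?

22

The inverse of 28 mod 31 is 10 (since 28·10 = 280 ≡ 1).
Multiplying both sides by 10: x ≡ 10·27 = 270 ≡ 22 (mod 31).
Check: 28·22 = 616 = 19·31 + 27.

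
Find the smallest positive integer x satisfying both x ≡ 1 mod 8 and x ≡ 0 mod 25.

x ≡ 1 (mod 8) gives x ∈ {1, 9, 17, 25}.
The first of these with x mod 25 = 0 is 25.

25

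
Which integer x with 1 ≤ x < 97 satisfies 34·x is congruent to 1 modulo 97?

20

34·20 = 680 = 7·97 + 1, so 34⁻¹ ≡ 20 (mod 97).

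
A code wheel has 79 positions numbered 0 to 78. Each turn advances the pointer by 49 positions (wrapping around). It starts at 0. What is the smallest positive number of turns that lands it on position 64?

40

49⁻¹ ≡ 50 (mod 79) because 49·50 = 2450 = 31·79 + 1.
Multiplying both sides by 50: x ≡ 50·64 = 3200 ≡ 40 (mod 79).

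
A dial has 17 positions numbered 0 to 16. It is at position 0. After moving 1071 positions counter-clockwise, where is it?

1071 = 63·17 + 0, so 1071 mod 17 = 0.
(0 − 0) mod 17 = 0.

0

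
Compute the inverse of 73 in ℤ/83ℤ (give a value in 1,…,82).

58

73·58 = 4234 = 51·83 + 1, so 73⁻¹ ≡ 58 (mod 83).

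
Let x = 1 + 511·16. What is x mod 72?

511·16 = 8176.
8176 − 113·72 = 40, so 8176 ≡ 40 (mod 72).
(1 + 40) mod 72 = 41.

41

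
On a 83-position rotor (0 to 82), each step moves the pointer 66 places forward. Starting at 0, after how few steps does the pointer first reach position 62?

11

The inverse of 66 mod 83 is 39 (since 66·39 = 2574 ≡ 1).
So x ≡ 39·62 = 2418 ≡ 11 (mod 83).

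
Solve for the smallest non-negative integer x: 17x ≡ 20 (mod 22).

18

The inverse of 17 mod 22 is 13 (since 17·13 = 221 ≡ 1).
Multiplying both sides by 13: x ≡ 13·20 = 260 ≡ 18 (mod 22).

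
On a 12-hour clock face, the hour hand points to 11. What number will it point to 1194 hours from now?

5

1194 − 99·12 = 6, so 1194 ≡ 6 (mod 12).
11 + 6 → 5 on a 12-hour dial.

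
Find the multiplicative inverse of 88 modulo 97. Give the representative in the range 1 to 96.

88·43 = 3784 = 39·97 + 1, so 88⁻¹ ≡ 43 (mod 97).

43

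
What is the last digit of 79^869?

The units digit of 79^n cycles with period 2: 9, 1, …
869 mod 2 = 1, so the last digit matches 9^1 = 9.

9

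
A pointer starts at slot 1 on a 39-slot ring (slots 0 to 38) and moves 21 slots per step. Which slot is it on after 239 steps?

28

239·21 = 5019.
5019 − 128·39 = 27, so 5019 ≡ 27 (mod 39).
(1 + 27) mod 39 = 28.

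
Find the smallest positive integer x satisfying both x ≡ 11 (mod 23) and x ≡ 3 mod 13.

Since 13·16 ≡ 1 (mod 23), take x = 3 + 13·((11−3)·16 mod 23) = 3 + 13·13 = 172.
Check: 172 mod 23 = 11, 172 mod 13 = 3.

172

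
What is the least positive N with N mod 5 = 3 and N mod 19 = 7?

83

x ≡ 3 (mod 5) gives x ∈ {3, 8, 13, 18, 23, 28, 33, 38, …}.
The first of these with x mod 19 = 7 is 83.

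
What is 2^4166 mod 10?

The units digit of 2^n cycles with period 4: 2, 4, 8, 6, …
4166 leaves remainder 2 on division by 4, so 2^4166 ends in 4.

4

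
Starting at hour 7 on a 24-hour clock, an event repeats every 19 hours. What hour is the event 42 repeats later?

13

42·19 = 798.
Dividing 798 by 24 gives quotient 33 and remainder 6.
(7 + 6) mod 24 = 13.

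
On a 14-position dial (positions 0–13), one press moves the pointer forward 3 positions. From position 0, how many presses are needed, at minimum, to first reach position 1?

5

14 = 4·3 + 2
3 = 1·2 + 1
2 = 2·1 + 0
Back-substituting gives 3·5 ≡ 1 (mod 14).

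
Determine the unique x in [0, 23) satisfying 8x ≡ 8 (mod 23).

1

8⁻¹ ≡ 3 (mod 23) because 8·3 = 24 = 1·23 + 1.
Multiplying both sides by 3: x ≡ 3·8 = 24 ≡ 1 (mod 23).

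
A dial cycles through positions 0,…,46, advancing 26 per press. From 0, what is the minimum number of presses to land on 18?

The inverse of 26 mod 47 is 38 (since 26·38 = 988 ≡ 1).
Multiplying both sides by 38: x ≡ 38·18 = 684 ≡ 26 (mod 47).

26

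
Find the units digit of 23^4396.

Powers of 3 mod 10 repeat with period 4: 3, 9, 7, 1.
4396 leaves remainder 0 on division by 4, so 23^4396 ends in 1.

1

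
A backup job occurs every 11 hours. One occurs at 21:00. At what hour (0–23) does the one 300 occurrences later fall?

9

300·11 = 3300.
3300 mod 24 = 12 (since 137·24 = 3288).
(21 + 12) mod 24 = 9.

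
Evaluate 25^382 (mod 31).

By repeated squaring mod 31: 25^1≡25, 25^2≡5, 25^4≡25, 25^8≡5, 25^16≡25, 25^32≡5, 25^64≡25, 25^128≡5, 25^256≡25.
Since 382 = 2 + 4 + 8 + 16 + 32 + 64 + 256 in binary, 25^382 ≡ 5·25·5·25·5·25·25 ≡ 25 (mod 31).

25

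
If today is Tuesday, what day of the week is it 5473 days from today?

5473 = 781·7 + 6, so 5473 mod 7 = 6.
Tuesday + 6 days → Monday.

Monday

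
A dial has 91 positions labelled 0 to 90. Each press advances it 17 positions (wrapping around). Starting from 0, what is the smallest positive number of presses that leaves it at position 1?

75

91 = 5·17 + 6
17 = 2·6 + 5
6 = 1·5 + 1
5 = 5·1 + 0
Back-substituting gives 17·75 ≡ 1 (mod 91).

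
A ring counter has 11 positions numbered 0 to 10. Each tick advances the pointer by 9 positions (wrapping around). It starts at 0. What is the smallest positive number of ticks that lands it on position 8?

9⁻¹ ≡ 5 (mod 11) because 9·5 = 45 = 4·11 + 1.
Multiplying both sides by 5: x ≡ 5·8 = 40 ≡ 7 (mod 11).

7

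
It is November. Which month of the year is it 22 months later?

September

Dividing 22 by 12 gives quotient 1 and remainder 10.
November + 10 months → September.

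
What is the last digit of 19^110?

1

Last digits of 9^n: 9, 1 (period 2).
110 leaves remainder 0 on division by 2, so 19^110 ends in 1.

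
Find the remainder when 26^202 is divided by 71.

By repeated squaring mod 71: 26^1≡26, 26^2≡37, 26^4≡20, 26^8≡45, 26^16≡37, 26^32≡20, 26^64≡45, 26^128≡37.
Since 202 = 2 + 8 + 64 + 128 in binary, 26^202 ≡ 37·45·45·37 ≡ 30 (mod 71).

30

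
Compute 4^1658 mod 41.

Successive squares of 4 mod 41: 4^1≡4, 4^2≡16, 4^4≡10, 4^8≡18, 4^16≡37, 4^32≡16, 4^64≡10, 4^128≡18, 4^256≡37, 4^512≡16, 4^1024≡10.
1658 = 2 + 8 + 16 + 32 + 64 + 512 + 1024, so 4^1658 ≡ 16·18·37·16·10·16·10 ≡ 18 (mod 41).

18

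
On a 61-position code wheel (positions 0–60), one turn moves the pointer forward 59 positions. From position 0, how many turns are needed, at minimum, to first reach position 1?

59·30 = 1770 = 29·61 + 1, so 59⁻¹ ≡ 30 (mod 61).

30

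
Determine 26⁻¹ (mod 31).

31 = 1·26 + 5
26 = 5·5 + 1
5 = 5·1 + 0
Back-substituting gives 26·6 ≡ 1 (mod 31).

6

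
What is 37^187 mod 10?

3

Powers of 7 mod 10 repeat with period 4: 7, 9, 3, 1.
187 mod 4 = 3, so the last digit matches 7^3 = 3.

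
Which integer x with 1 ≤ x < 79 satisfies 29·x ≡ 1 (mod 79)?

29·30 = 870 = 11·79 + 1, so 29⁻¹ ≡ 30 (mod 79).

30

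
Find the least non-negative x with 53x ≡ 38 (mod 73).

53⁻¹ ≡ 62 (mod 73) because 53·62 = 3286 = 45·73 + 1.
Multiplying both sides by 62: x ≡ 62·38 = 2356 ≡ 20 (mod 73).

20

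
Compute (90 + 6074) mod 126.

6074 − 48·126 = 26, so 6074 ≡ 26 (mod 126).
(90 + 26) mod 126 = 116.

116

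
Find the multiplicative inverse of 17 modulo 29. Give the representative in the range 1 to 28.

17·12 = 204 = 7·29 + 1, so 17⁻¹ ≡ 12 (mod 29).

12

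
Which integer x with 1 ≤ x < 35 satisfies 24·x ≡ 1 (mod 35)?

35 = 1·24 + 11
24 = 2·11 + 2
11 = 5·2 + 1
2 = 2·1 + 0
Back-substituting gives 24·19 ≡ 1 (mod 35).

19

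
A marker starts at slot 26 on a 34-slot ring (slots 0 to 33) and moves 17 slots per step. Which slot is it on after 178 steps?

26

178·17 = 3026.
3026 − 89·34 = 0, so 3026 ≡ 0 (mod 34).
(26 + 0) mod 34 = 26.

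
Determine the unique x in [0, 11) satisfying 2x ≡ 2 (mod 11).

1

2⁻¹ ≡ 6 (mod 11) because 2·6 = 12 = 1·11 + 1.
So x ≡ 6·2 = 12 ≡ 1 (mod 11).
Check: 2·1 = 2 = 0·11 + 2.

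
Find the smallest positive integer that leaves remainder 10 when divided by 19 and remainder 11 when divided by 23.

333

x ≡ 10 (mod 19) gives x ∈ {10, 29, 48, 67, 86, 105, 124, 143, …}.
The first of these with x mod 23 = 11 is 333.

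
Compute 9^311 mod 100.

Successive squares of 9 mod 100: 9^1≡9, 9^2≡81, 9^4≡61, 9^8≡21, 9^16≡41, 9^32≡81, 9^64≡61, 9^128≡21, 9^256≡41.
311 = 1 + 2 + 4 + 16 + 32 + 256, so 9^311 ≡ 9·81·61·41·81·41 ≡ 9 (mod 100).

9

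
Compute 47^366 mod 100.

Square-and-reduce mod 100: 47^1≡47, 47^2≡9, 47^4≡81, 47^8≡61, 47^16≡21, 47^32≡41, 47^64≡81, 47^128≡61, 47^256≡21.
Since 366 = 2 + 4 + 8 + 32 + 64 + 256 in binary, 47^366 ≡ 9·81·61·41·81·21 ≡ 29 (mod 100).

29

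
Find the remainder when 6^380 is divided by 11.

Successive squares of 6 mod 11: 6^1≡6, 6^2≡3, 6^4≡9, 6^8≡4, 6^16≡5, 6^32≡3, 6^64≡9, 6^128≡4, 6^256≡5.
Since 380 = 4 + 8 + 16 + 32 + 64 + 256 in binary, 6^380 ≡ 9·4·5·3·9·5 ≡ 1 (mod 11).

1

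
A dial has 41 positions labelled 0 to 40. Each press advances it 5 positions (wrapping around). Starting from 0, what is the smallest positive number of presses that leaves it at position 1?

41 = 8·5 + 1
5 = 5·1 + 0
Back-substituting gives 5·33 ≡ 1 (mod 41).

33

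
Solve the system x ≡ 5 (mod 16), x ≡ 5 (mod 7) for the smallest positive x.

5

Since 7·7 ≡ 1 (mod 16), take x = 5 + 7·((5−5)·7 mod 16) = 5 + 7·0 = 5.
Check: 5 mod 16 = 5, 5 mod 7 = 5.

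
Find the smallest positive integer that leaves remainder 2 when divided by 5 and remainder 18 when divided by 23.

87

Since 23·2 ≡ 1 (mod 5), take x = 18 + 23·((2−18)·2 mod 5) = 18 + 23·3 = 87.
Check: 87 mod 5 = 2, 87 mod 23 = 18.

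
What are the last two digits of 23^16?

61

By repeated squaring mod 100: 23^1≡23, 23^2≡29, 23^4≡41, 23^8≡81, 23^16≡61.
16 = 16, so 23^16 ≡ 61 ≡ 61 (mod 100).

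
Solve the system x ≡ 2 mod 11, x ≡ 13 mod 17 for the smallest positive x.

13

Since 17·2 ≡ 1 (mod 11), take x = 13 + 17·((2−13)·2 mod 11) = 13 + 17·0 = 13.
Check: 13 mod 11 = 2, 13 mod 17 = 13.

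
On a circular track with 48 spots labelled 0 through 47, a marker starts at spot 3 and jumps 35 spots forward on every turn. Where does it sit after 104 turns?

43

104·35 = 3640.
3640 mod 48 = 40 (since 75·48 = 3600).
(3 + 40) mod 48 = 43.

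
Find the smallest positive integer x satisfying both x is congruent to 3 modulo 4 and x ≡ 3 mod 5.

x ≡ 3 (mod 4) gives x ∈ {3}.
The first of these with x mod 5 = 3 is 3.

3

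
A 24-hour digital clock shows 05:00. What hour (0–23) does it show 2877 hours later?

2877 mod 24 = 21 (since 119·24 = 2856).
(5 + 21) mod 24 = 2.

2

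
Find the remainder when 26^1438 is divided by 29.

Successive squares of 26 mod 29: 26^1≡26, 26^2≡9, 26^4≡23, 26^8≡7, 26^16≡20, 26^32≡23, 26^64≡7, 26^128≡20, 26^256≡23, 26^512≡7, 26^1024≡20.
Since 1438 = 2 + 4 + 8 + 16 + 128 + 256 + 1024 in binary, 26^1438 ≡ 9·23·7·20·20·23·20 ≡ 5 (mod 29).

5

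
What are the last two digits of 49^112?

01

Successive squares of 49 mod 100: 49^1≡49, 49^2≡1, 49^4≡1, 49^8≡1, 49^16≡1, 49^32≡1, 49^64≡1.
Since 112 = 16 + 32 + 64 in binary, 49^112 ≡ 1·1·1 ≡ 1 (mod 100).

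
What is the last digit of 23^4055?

Powers of 3 mod 10 repeat with period 4: 3, 9, 7, 1.
4055 leaves remainder 3 on division by 4, so 23^4055 ends in 7.

7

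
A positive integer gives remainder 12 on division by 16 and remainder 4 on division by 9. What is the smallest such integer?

76

x ≡ 4 (mod 9) gives x ∈ {4, 13, 22, 31, 40, 49, 58, 67, …}.
The first of these with x mod 16 = 12 is 76.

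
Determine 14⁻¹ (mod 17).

14·11 = 154 = 9·17 + 1, so 14⁻¹ ≡ 11 (mod 17).

11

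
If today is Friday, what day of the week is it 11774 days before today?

11774 = 1682·7 + 0, so 11774 mod 7 = 0.
Friday − 0 days → Friday.

Friday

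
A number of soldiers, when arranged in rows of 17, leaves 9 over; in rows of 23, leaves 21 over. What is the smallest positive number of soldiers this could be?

366

Since 23·3 ≡ 1 (mod 17), take x = 21 + 23·((9−21)·3 mod 17) = 21 + 23·15 = 366.
Check: 366 mod 17 = 9, 366 mod 23 = 21.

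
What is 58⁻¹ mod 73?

34

73 = 1·58 + 15
58 = 3·15 + 13
15 = 1·13 + 2
13 = 6·2 + 1
2 = 2·1 + 0
Back-substituting gives 58·34 ≡ 1 (mod 73).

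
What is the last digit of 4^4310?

6

Last digits of 4^n: 4, 6 (period 2).
4310 mod 2 = 0, so the last digit matches 4^2 = 6.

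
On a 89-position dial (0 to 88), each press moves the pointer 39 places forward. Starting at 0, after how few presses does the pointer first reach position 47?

40

The inverse of 39 mod 89 is 16 (since 39·16 = 624 ≡ 1).
Multiplying both sides by 16: x ≡ 16·47 = 752 ≡ 40 (mod 89).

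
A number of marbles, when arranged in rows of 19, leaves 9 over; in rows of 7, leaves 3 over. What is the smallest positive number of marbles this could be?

66

x ≡ 3 (mod 7) gives x ∈ {3, 10, 17, 24, 31, 38, 45, 52, …}.
The first of these with x mod 19 = 9 is 66.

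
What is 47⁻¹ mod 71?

68

47·68 = 3196 = 45·71 + 1, so 47⁻¹ ≡ 68 (mod 71).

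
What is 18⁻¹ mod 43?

43 = 2·18 + 7
18 = 2·7 + 4
7 = 1·4 + 3
4 = 1·3 + 1
3 = 3·1 + 0
Back-substituting gives 18·12 ≡ 1 (mod 43).

12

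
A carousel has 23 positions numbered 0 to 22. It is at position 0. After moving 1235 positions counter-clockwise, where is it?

7

1235 mod 23 = 16 (since 53·23 = 1219).
(0 − 16) mod 23 = 7.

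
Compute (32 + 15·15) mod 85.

2

15·15 = 225.
Dividing 225 by 85 gives quotient 2 and remainder 55.
(32 + 55) mod 85 = 2.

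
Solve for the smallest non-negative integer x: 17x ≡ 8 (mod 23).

14

The inverse of 17 mod 23 is 19 (since 17·19 = 323 ≡ 1).
So x ≡ 19·8 = 152 ≡ 14 (mod 23).
Check: 17·14 = 238 = 10·23 + 8.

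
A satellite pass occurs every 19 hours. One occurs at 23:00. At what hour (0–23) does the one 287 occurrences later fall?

287·19 = 5453.
5453 − 227·24 = 5, so 5453 ≡ 5 (mod 24).
(23 + 5) mod 24 = 4.

4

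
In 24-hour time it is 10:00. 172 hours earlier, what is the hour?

6

172 − 7·24 = 4, so 172 ≡ 4 (mod 24).
(10 − 4) mod 24 = 6.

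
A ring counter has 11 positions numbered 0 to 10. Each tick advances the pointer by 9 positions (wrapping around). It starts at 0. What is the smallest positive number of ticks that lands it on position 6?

The inverse of 9 mod 11 is 5 (since 9·5 = 45 ≡ 1).
So x ≡ 5·6 = 30 ≡ 8 (mod 11).

8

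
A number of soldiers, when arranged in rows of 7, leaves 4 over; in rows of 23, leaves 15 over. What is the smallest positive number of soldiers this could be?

130

x ≡ 4 (mod 7) gives x ∈ {4, 11, 18, 25, 32, 39, 46, 53, …}.
The first of these with x mod 23 = 15 is 130.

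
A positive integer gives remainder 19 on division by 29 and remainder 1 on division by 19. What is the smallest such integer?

x ≡ 1 (mod 19) gives x ∈ {1, 20, 39, 58, 77}.
The first of these with x mod 29 = 19 is 77.

77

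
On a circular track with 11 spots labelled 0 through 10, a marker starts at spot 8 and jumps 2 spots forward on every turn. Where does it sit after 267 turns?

3

267·2 = 534.
534 − 48·11 = 6, so 534 ≡ 6 (mod 11).
(8 + 6) mod 11 = 3.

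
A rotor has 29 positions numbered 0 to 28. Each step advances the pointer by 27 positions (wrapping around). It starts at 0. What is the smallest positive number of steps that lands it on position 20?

The inverse of 27 mod 29 is 14 (since 27·14 = 378 ≡ 1).
Multiplying both sides by 14: x ≡ 14·20 = 280 ≡ 19 (mod 29).

19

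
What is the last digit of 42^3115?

Powers of 2 mod 10 repeat with period 4: 2, 4, 8, 6.
3115 leaves remainder 3 on division by 4, so 42^3115 ends in 8.

8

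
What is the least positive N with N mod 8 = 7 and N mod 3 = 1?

Since 3·3 ≡ 1 (mod 8), take x = 1 + 3·((7−1)·3 mod 8) = 1 + 3·2 = 7.
Check: 7 mod 8 = 7, 7 mod 3 = 1.

7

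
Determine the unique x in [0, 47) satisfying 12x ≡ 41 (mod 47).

23

12⁻¹ ≡ 4 (mod 47) because 12·4 = 48 = 1·47 + 1.
Multiplying both sides by 4: x ≡ 4·41 = 164 ≡ 23 (mod 47).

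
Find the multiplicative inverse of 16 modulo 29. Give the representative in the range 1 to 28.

20

16·20 = 320 = 11·29 + 1, so 16⁻¹ ≡ 20 (mod 29).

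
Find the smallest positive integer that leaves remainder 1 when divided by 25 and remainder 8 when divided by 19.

Since 19·4 ≡ 1 (mod 25), take x = 8 + 19·((1−8)·4 mod 25) = 8 + 19·22 = 426.
Check: 426 mod 25 = 1, 426 mod 19 = 8.

426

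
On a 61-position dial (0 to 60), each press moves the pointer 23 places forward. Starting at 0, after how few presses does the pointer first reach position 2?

23⁻¹ ≡ 8 (mod 61) because 23·8 = 184 = 3·61 + 1.
Multiplying both sides by 8: x ≡ 8·2 = 16 ≡ 16 (mod 61).
Check: 23·16 = 368 = 6·61 + 2.

16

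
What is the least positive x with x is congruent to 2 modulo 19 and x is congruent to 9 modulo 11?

97

x ≡ 9 (mod 11) gives x ∈ {9, 20, 31, 42, 53, 64, 75, 86, …}.
The first of these with x mod 19 = 2 is 97.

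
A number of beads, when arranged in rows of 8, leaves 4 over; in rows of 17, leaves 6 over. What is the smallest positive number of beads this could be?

Since 17·1 ≡ 1 (mod 8), take x = 6 + 17·((4−6)·1 mod 8) = 6 + 17·6 = 108.
Check: 108 mod 8 = 4, 108 mod 17 = 6.

108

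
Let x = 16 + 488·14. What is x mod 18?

8

488·14 = 6832.
6832 = 379·18 + 10, so 6832 mod 18 = 10.
(16 + 10) mod 18 = 8.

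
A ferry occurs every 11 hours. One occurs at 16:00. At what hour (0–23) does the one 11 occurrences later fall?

17

11·11 = 121.
121 − 5·24 = 1, so 121 ≡ 1 (mod 24).
(16 + 1) mod 24 = 17.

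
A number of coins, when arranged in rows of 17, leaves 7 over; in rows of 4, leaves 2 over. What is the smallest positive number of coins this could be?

Since 4·13 ≡ 1 (mod 17), take x = 2 + 4·((7−2)·13 mod 17) = 2 + 4·14 = 58.
Check: 58 mod 17 = 7, 58 mod 4 = 2.

58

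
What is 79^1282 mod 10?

1

Powers of 9 mod 10 repeat with period 2: 9, 1.
1282 leaves remainder 0 on division by 2, so 79^1282 ends in 1.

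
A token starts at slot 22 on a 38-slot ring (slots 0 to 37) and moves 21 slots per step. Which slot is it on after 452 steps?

452·21 = 9492.
9492 = 249·38 + 30, so 9492 mod 38 = 30.
(22 + 30) mod 38 = 14.

14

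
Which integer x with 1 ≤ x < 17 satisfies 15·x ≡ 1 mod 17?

8

15·8 = 120 = 7·17 + 1, so 15⁻¹ ≡ 8 (mod 17).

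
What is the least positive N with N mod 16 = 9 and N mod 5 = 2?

57

x ≡ 2 (mod 5) gives x ∈ {2, 7, 12, 17, 22, 27, 32, 37, …}.
The first of these with x mod 16 = 9 is 57.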